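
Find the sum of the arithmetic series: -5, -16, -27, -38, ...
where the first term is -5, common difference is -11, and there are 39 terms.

Sₙ = n/2 × (first + last)
Last term = a + (n-1)d = -5 + (39-1)×(-11) = -423
S_39 = 39/2 × (-5 + (-423))
S_39 = 39/2 × (-428) = -8346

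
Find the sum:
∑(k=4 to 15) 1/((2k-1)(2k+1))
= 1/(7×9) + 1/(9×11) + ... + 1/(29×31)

Partial fractions: 1/((2k-1)(2k+1)) = (1/2)[1/(2k-1) - 1/(2k+1)]
The series telescopes:
= (1/2)[1/7 - 1/31]
= 12/217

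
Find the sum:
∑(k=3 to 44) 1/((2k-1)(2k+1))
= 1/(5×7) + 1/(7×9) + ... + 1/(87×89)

Partial fractions: 1/((2k-1)(2k+1)) = (1/2)[1/(2k-1) - 1/(2k+1)]
The series telescopes:
= (1/2)[1/5 - 1/89]
= 42/445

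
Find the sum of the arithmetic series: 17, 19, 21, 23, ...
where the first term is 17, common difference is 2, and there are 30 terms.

Sₙ = n/2 × (first + last)
Last term = a + (n-1)d = 17 + (30-1)×2 = 75
S_30 = 30/2 × (17 + 75)
S_30 = 30/2 × 92 = 1380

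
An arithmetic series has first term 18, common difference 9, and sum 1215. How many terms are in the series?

Using S = n/2 × [2a + (n-1)d]
1215 = n/2 × [2(18) + (n-1)(9)]
1215 = n/2 × [36 + 9n - 9]
2430 = n × [27 + 9n]
9n² + (27)n - 2430 = 0
Discriminant: Δ = (27)² - 4(9)(-2430) = 729 + 87480 = 88209
√Δ = 297
n = [-(27) + √Δ] / (2·9) = (-27 + 297) / 18 = 270 / 18 = 15
(The negative root is discarded since n must be a positive integer.)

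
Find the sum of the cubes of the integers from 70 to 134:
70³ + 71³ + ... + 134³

Use ∑_{k=1}^{n} k³ = [n(n+1)/2]², then subtract the first 69 terms.
∑_{k=1}^{134} k³ = [134×135/2]² = 9045² = 81812025
∑_{k=1}^{69} k³ = [69×70/2]² = 2415² = 5832225
∑_{k=70}^{134} k³ = 81812025 - 5832225 = 75979800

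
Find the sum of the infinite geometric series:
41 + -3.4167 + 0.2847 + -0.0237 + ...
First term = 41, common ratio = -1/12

For |r| < 1, S = a / (1 - r)
S = 41 / (1 - (-1/12))
S = 41 / (13/12)
S = 492/13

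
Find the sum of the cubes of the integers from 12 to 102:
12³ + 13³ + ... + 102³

Use ∑_{k=1}^{n} k³ = [n(n+1)/2]², then subtract the first 11 terms.
∑_{k=1}^{102} k³ = [102×103/2]² = 5253² = 27594009
∑_{k=1}^{11} k³ = [11×12/2]² = 66² = 4356
∑_{k=12}^{102} k³ = 27594009 - 4356 = 27589653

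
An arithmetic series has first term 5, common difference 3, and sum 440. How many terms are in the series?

Using S = n/2 × [2a + (n-1)d]
440 = n/2 × [2(5) + (n-1)(3)]
440 = n/2 × [10 + 3n - 3]
880 = n × [7 + 3n]
3n² + (7)n - 880 = 0
Discriminant: Δ = (7)² - 4(3)(-880) = 49 + 10560 = 10609
√Δ = 103
n = [-(7) + √Δ] / (2·3) = (-7 + 103) / 6 = 96 / 6 = 16
(The negative root is discarded since n must be a positive integer.)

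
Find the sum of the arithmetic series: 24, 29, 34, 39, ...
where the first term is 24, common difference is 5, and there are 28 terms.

Sₙ = n/2 × (first + last)
Last term = a + (n-1)d = 24 + (28-1)×5 = 159
S_28 = 28/2 × (24 + 159)
S_28 = 28/2 × 183 = 2562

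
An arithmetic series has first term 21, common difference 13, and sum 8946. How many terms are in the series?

Using S = n/2 × [2a + (n-1)d]
8946 = n/2 × [2(21) + (n-1)(13)]
8946 = n/2 × [42 + 13n - 13]
17892 = n × [29 + 13n]
13n² + (29)n - 17892 = 0
Discriminant: Δ = (29)² - 4(13)(-17892) = 841 + 930384 = 931225
√Δ = 965
n = [-(29) + √Δ] / (2·13) = (-29 + 965) / 26 = 936 / 26 = 36
(The negative root is discarded since n must be a positive integer.)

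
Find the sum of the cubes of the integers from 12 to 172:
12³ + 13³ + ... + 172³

Use ∑_{k=1}^{n} k³ = [n(n+1)/2]², then subtract the first 11 terms.
∑_{k=1}^{172} k³ = [172×173/2]² = 14878² = 221354884
∑_{k=1}^{11} k³ = [11×12/2]² = 66² = 4356
∑_{k=12}^{172} k³ = 221354884 - 4356 = 221350528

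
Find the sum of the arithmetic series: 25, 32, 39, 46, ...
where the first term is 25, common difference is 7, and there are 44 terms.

Sₙ = n/2 × (first + last)
Last term = a + (n-1)d = 25 + (44-1)×7 = 326
S_44 = 44/2 × (25 + 326)
S_44 = 44/2 × 351 = 7722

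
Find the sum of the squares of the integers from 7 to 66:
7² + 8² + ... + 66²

Use ∑_{k=1}^{n} k² = n(n+1)(2n+1)/6, then subtract the first 6 terms.
∑_{k=1}^{66} k² = 66×67×133/6 = 98021
∑_{k=1}^{6} k² = 6×7×13/6 = 91
∑_{k=7}^{66} k² = 98021 - 91 = 97930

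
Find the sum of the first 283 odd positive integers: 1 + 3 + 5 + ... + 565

Sum of first n odd numbers = n²
= 283²
= 80089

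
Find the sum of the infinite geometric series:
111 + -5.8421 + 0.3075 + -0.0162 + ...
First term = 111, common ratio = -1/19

For |r| < 1, S = a / (1 - r)
S = 111 / (1 - (-1/19))
S = 111 / (20/19)
S = 2109/20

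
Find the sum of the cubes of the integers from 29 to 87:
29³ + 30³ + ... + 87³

Use ∑_{k=1}^{n} k³ = [n(n+1)/2]², then subtract the first 28 terms.
∑_{k=1}^{87} k³ = [87×88/2]² = 3828² = 14653584
∑_{k=1}^{28} k³ = [28×29/2]² = 406² = 164836
∑_{k=29}^{87} k³ = 14653584 - 164836 = 14488748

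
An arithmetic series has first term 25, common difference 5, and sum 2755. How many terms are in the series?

Using S = n/2 × [2a + (n-1)d]
2755 = n/2 × [2(25) + (n-1)(5)]
2755 = n/2 × [50 + 5n - 5]
5510 = n × [45 + 5n]
5n² + (45)n - 5510 = 0
Discriminant: Δ = (45)² - 4(5)(-5510) = 2025 + 110200 = 112225
√Δ = 335
n = [-(45) + √Δ] / (2·5) = (-45 + 335) / 10 = 290 / 10 = 29
(The negative root is discarded since n must be a positive integer.)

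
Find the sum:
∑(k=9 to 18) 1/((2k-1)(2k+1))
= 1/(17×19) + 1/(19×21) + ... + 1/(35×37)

Partial fractions: 1/((2k-1)(2k+1)) = (1/2)[1/(2k-1) - 1/(2k+1)]
The series telescopes:
= (1/2)[1/17 - 1/37]
= 10/629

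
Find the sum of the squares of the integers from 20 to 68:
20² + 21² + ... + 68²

Use ∑_{k=1}^{n} k² = n(n+1)(2n+1)/6, then subtract the first 19 terms.
∑_{k=1}^{68} k² = 68×69×137/6 = 107134
∑_{k=1}^{19} k² = 19×20×39/6 = 2470
∑_{k=20}^{68} k² = 107134 - 2470 = 104664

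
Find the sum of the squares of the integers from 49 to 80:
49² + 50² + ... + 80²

Use ∑_{k=1}^{n} k² = n(n+1)(2n+1)/6, then subtract the first 48 terms.
∑_{k=1}^{80} k² = 80×81×161/6 = 173880
∑_{k=1}^{48} k² = 48×49×97/6 = 38024
∑_{k=49}^{80} k² = 173880 - 38024 = 135856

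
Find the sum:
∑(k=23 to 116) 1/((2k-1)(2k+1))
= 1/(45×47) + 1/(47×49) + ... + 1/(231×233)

Partial fractions: 1/((2k-1)(2k+1)) = (1/2)[1/(2k-1) - 1/(2k+1)]
The series telescopes:
= (1/2)[1/45 - 1/233]
= 94/10485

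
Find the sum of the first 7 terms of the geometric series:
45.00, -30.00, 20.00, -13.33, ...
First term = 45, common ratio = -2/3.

Sₙ = a(1 - rⁿ) / (1 - r)
S_7 = 45(1 - (-2/3)^7) / (1 - (-2/3))
S_7 = 45(1 - (-128/2187)) / (5/3)
S_7 = 2315/81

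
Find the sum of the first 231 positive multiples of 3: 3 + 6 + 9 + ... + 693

Factor out 3: = 3(1 + 2 + ... + 231) = 3 × n(n+1)/2
= 3 × 231×232/2
= 3 × 26796
= 80388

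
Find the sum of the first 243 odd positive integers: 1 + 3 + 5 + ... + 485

Sum of first n odd numbers = n²
= 243²
= 59049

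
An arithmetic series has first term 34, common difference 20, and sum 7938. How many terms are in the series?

Using S = n/2 × [2a + (n-1)d]
7938 = n/2 × [2(34) + (n-1)(20)]
7938 = n/2 × [68 + 20n - 20]
15876 = n × [48 + 20n]
20n² + (48)n - 15876 = 0
Discriminant: Δ = (48)² - 4(20)(-15876) = 2304 + 1270080 = 1272384
√Δ = 1128
n = [-(48) + √Δ] / (2·20) = (-48 + 1128) / 40 = 1080 / 40 = 27
(The negative root is discarded since n must be a positive integer.)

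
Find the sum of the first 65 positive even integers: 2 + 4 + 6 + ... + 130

Sum of first n even numbers = n(n+1)
= 65×66
= 4290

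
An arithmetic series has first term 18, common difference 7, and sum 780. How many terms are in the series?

Using S = n/2 × [2a + (n-1)d]
780 = n/2 × [2(18) + (n-1)(7)]
780 = n/2 × [36 + 7n - 7]
1560 = n × [29 + 7n]
7n² + (29)n - 1560 = 0
Discriminant: Δ = (29)² - 4(7)(-1560) = 841 + 43680 = 44521
√Δ = 211
n = [-(29) + √Δ] / (2·7) = (-29 + 211) / 14 = 182 / 14 = 13
(The negative root is discarded since n must be a positive integer.)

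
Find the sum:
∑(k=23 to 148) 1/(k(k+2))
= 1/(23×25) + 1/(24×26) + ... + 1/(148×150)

Partial fractions: 1/(k(k+2)) = (1/2)[1/k - 1/(k+2)]
Telescoping leaves the first two and last two terms:
= (1/2)[1/23 + 1/24 - 1/149 - 1/150]
= 49189/1370800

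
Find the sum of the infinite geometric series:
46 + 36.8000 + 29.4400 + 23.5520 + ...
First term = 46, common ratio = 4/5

For |r| < 1, S = a / (1 - r)
S = 46 / (1 - (4/5))
S = 46 / (1/5)
S = 230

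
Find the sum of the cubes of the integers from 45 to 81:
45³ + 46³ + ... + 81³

Use ∑_{k=1}^{n} k³ = [n(n+1)/2]², then subtract the first 44 terms.
∑_{k=1}^{81} k³ = [81×82/2]² = 3321² = 11029041
∑_{k=1}^{44} k³ = [44×45/2]² = 990² = 980100
∑_{k=45}^{81} k³ = 11029041 - 980100 = 10048941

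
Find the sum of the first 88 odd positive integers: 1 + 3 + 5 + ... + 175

Sum of first n odd numbers = n²
= 88²
= 7744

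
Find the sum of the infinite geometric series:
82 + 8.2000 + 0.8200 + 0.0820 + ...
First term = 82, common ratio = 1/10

For |r| < 1, S = a / (1 - r)
S = 82 / (1 - (1/10))
S = 82 / (9/10)
S = 820/9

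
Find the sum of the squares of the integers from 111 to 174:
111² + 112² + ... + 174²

Use ∑_{k=1}^{n} k² = n(n+1)(2n+1)/6, then subtract the first 110 terms.
∑_{k=1}^{174} k² = 174×175×349/6 = 1771175
∑_{k=1}^{110} k² = 110×111×221/6 = 449735
∑_{k=111}^{174} k² = 1771175 - 449735 = 1321440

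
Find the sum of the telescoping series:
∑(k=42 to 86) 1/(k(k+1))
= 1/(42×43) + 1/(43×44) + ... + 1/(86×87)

Partial fractions: 1/(k(k+1)) = 1/k - 1/(k+1)
The series telescopes:
= (1/42 - 1/43) + (1/43 - 1/44) + ... + (1/86 - 1/87)
= 1/42 - 1/87
= 5/406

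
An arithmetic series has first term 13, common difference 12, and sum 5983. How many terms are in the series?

Using S = n/2 × [2a + (n-1)d]
5983 = n/2 × [2(13) + (n-1)(12)]
5983 = n/2 × [26 + 12n - 12]
11966 = n × [14 + 12n]
12n² + (14)n - 11966 = 0
Discriminant: Δ = (14)² - 4(12)(-11966) = 196 + 574368 = 574564
√Δ = 758
n = [-(14) + √Δ] / (2·12) = (-14 + 758) / 24 = 744 / 24 = 31
(The negative root is discarded since n must be a positive integer.)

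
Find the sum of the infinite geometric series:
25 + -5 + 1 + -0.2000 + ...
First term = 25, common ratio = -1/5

For |r| < 1, S = a / (1 - r)
S = 25 / (1 - (-1/5))
S = 25 / (6/5)
S = 125/6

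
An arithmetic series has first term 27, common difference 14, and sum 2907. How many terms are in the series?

Using S = n/2 × [2a + (n-1)d]
2907 = n/2 × [2(27) + (n-1)(14)]
2907 = n/2 × [54 + 14n - 14]
5814 = n × [40 + 14n]
14n² + (40)n - 5814 = 0
Discriminant: Δ = (40)² - 4(14)(-5814) = 1600 + 325584 = 327184
√Δ = 572
n = [-(40) + √Δ] / (2·14) = (-40 + 572) / 28 = 532 / 28 = 19
(The negative root is discarded since n must be a positive integer.)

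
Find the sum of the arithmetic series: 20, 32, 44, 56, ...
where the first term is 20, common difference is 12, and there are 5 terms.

Sₙ = n/2 × (first + last)
Last term = a + (n-1)d = 20 + (5-1)×12 = 68
S_5 = 5/2 × (20 + 68)
S_5 = 5/2 × 88 = 220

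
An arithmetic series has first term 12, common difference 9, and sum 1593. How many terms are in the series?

Using S = n/2 × [2a + (n-1)d]
1593 = n/2 × [2(12) + (n-1)(9)]
1593 = n/2 × [24 + 9n - 9]
3186 = n × [15 + 9n]
9n² + (15)n - 3186 = 0
Discriminant: Δ = (15)² - 4(9)(-3186) = 225 + 114696 = 114921
√Δ = 339
n = [-(15) + √Δ] / (2·9) = (-15 + 339) / 18 = 324 / 18 = 18
(The negative root is discarded since n must be a positive integer.)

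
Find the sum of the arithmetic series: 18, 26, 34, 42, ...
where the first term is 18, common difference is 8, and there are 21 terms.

Sₙ = n/2 × (first + last)
Last term = a + (n-1)d = 18 + (21-1)×8 = 178
S_21 = 21/2 × (18 + 178)
S_21 = 21/2 × 196 = 2058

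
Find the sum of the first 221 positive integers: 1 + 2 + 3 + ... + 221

Formula: ∑k = n(n+1)/2
= 221×222/2
= 49062/2
= 24531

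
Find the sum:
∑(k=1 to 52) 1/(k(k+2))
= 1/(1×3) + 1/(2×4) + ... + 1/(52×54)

Partial fractions: 1/(k(k+2)) = (1/2)[1/k - 1/(k+2)]
Telescoping leaves the first two and last two terms:
= (1/2)[1/1 + 1/2 - 1/53 - 1/54]
= 2093/2862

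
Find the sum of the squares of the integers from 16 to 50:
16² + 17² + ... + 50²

Use ∑_{k=1}^{n} k² = n(n+1)(2n+1)/6, then subtract the first 15 terms.
∑_{k=1}^{50} k² = 50×51×101/6 = 42925
∑_{k=1}^{15} k² = 15×16×31/6 = 1240
∑_{k=16}^{50} k² = 42925 - 1240 = 41685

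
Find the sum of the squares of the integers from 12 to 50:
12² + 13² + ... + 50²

Use ∑_{k=1}^{n} k² = n(n+1)(2n+1)/6, then subtract the first 11 terms.
∑_{k=1}^{50} k² = 50×51×101/6 = 42925
∑_{k=1}^{11} k² = 11×12×23/6 = 506
∑_{k=12}^{50} k² = 42925 - 506 = 42419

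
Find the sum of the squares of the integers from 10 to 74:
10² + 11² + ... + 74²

Use ∑_{k=1}^{n} k² = n(n+1)(2n+1)/6, then subtract the first 9 terms.
∑_{k=1}^{74} k² = 74×75×149/6 = 137825
∑_{k=1}^{9} k² = 9×10×19/6 = 285
∑_{k=10}^{74} k² = 137825 - 285 = 137540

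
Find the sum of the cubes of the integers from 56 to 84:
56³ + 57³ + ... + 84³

Use ∑_{k=1}^{n} k³ = [n(n+1)/2]², then subtract the first 55 terms.
∑_{k=1}^{84} k³ = [84×85/2]² = 3570² = 12744900
∑_{k=1}^{55} k³ = [55×56/2]² = 1540² = 2371600
∑_{k=56}^{84} k³ = 12744900 - 2371600 = 10373300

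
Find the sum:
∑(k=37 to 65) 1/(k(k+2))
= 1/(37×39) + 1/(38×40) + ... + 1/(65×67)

Partial fractions: 1/(k(k+2)) = (1/2)[1/k - 1/(k+2)]
Telescoping leaves the first two and last two terms:
= (1/2)[1/37 + 1/38 - 1/66 - 1/67]
= 36163/3108666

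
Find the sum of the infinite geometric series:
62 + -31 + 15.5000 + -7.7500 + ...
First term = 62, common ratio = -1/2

For |r| < 1, S = a / (1 - r)
S = 62 / (1 - (-1/2))
S = 62 / (3/2)
S = 124/3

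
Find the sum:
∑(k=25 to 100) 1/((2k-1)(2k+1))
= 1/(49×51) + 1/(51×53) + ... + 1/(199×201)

Partial fractions: 1/((2k-1)(2k+1)) = (1/2)[1/(2k-1) - 1/(2k+1)]
The series telescopes:
= (1/2)[1/49 - 1/201]
= 76/9849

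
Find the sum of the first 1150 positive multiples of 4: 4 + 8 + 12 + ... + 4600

Factor out 4: = 4(1 + 2 + ... + 1150) = 4 × n(n+1)/2
= 4 × 1150×1151/2
= 4 × 661825
= 2647300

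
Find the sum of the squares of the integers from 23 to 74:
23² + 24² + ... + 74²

Use ∑_{k=1}^{n} k² = n(n+1)(2n+1)/6, then subtract the first 22 terms.
∑_{k=1}^{74} k² = 74×75×149/6 = 137825
∑_{k=1}^{22} k² = 22×23×45/6 = 3795
∑_{k=23}^{74} k² = 137825 - 3795 = 134030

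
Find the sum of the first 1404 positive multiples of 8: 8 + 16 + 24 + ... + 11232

Factor out 8: = 8(1 + 2 + ... + 1404) = 8 × n(n+1)/2
= 8 × 1404×1405/2
= 8 × 986310
= 7890480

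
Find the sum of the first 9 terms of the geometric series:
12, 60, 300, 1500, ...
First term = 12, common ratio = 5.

Sₙ = a(1 - rⁿ) / (1 - r)
S_9 = 12(1 - 5^9) / (1 - 5)
S_9 = 12(1 - 1953125) / (-4)
S_9 = 5859372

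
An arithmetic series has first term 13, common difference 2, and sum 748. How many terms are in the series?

Using S = n/2 × [2a + (n-1)d]
748 = n/2 × [2(13) + (n-1)(2)]
748 = n/2 × [26 + 2n - 2]
1496 = n × [24 + 2n]
2n² + (24)n - 1496 = 0
Discriminant: Δ = (24)² - 4(2)(-1496) = 576 + 11968 = 12544
√Δ = 112
n = [-(24) + √Δ] / (2·2) = (-24 + 112) / 4 = 88 / 4 = 22
(The negative root is discarded since n must be a positive integer.)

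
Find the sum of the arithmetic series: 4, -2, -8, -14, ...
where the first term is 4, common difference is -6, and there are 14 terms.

Sₙ = n/2 × (first + last)
Last term = a + (n-1)d = 4 + (14-1)×(-6) = -74
S_14 = 14/2 × (4 + (-74))
S_14 = 14/2 × (-70) = -490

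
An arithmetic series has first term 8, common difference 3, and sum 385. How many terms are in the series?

Using S = n/2 × [2a + (n-1)d]
385 = n/2 × [2(8) + (n-1)(3)]
385 = n/2 × [16 + 3n - 3]
770 = n × [13 + 3n]
3n² + (13)n - 770 = 0
Discriminant: Δ = (13)² - 4(3)(-770) = 169 + 9240 = 9409
√Δ = 97
n = [-(13) + √Δ] / (2·3) = (-13 + 97) / 6 = 84 / 6 = 14
(The negative root is discarded since n must be a positive integer.)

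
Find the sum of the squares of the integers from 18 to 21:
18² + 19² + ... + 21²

Use ∑_{k=1}^{n} k² = n(n+1)(2n+1)/6, then subtract the first 17 terms.
∑_{k=1}^{21} k² = 21×22×43/6 = 3311
∑_{k=1}^{17} k² = 17×18×35/6 = 1785
∑_{k=18}^{21} k² = 3311 - 1785 = 1526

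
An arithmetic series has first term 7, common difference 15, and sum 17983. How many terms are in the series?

Using S = n/2 × [2a + (n-1)d]
17983 = n/2 × [2(7) + (n-1)(15)]
17983 = n/2 × [14 + 15n - 15]
35966 = n × [-1 + 15n]
15n² + (-1)n - 35966 = 0
Discriminant: Δ = (-1)² - 4(15)(-35966) = 1 + 2157960 = 2157961
√Δ = 1469
n = [-(-1) + √Δ] / (2·15) = (1 + 1469) / 30 = 1470 / 30 = 49
(The negative root is discarded since n must be a positive integer.)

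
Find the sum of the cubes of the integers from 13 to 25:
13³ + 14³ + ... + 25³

Use ∑_{k=1}^{n} k³ = [n(n+1)/2]², then subtract the first 12 terms.
∑_{k=1}^{25} k³ = [25×26/2]² = 325² = 105625
∑_{k=1}^{12} k³ = [12×13/2]² = 78² = 6084
∑_{k=13}^{25} k³ = 105625 - 6084 = 99541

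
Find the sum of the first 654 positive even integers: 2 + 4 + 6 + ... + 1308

Sum of first n even numbers = n(n+1)
= 654×655
= 428370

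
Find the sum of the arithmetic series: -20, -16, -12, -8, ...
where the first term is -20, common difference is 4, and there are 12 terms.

Sₙ = n/2 × (first + last)
Last term = a + (n-1)d = -20 + (12-1)×4 = 24
S_12 = 12/2 × (-20 + 24)
S_12 = 12/2 × 4 = 24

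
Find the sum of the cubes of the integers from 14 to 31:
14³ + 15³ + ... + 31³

Use ∑_{k=1}^{n} k³ = [n(n+1)/2]², then subtract the first 13 terms.
∑_{k=1}^{31} k³ = [31×32/2]² = 496² = 246016
∑_{k=1}^{13} k³ = [13×14/2]² = 91² = 8281
∑_{k=14}^{31} k³ = 246016 - 8281 = 237735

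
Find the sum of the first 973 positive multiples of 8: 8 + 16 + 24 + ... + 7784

Factor out 8: = 8(1 + 2 + ... + 973) = 8 × n(n+1)/2
= 8 × 973×974/2
= 8 × 473851
= 3790808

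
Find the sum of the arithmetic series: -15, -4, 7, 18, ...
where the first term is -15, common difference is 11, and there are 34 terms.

Sₙ = n/2 × (first + last)
Last term = a + (n-1)d = -15 + (34-1)×11 = 348
S_34 = 34/2 × (-15 + 348)
S_34 = 34/2 × 333 = 5661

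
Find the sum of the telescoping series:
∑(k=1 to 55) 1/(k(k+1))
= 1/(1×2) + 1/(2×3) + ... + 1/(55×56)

Partial fractions: 1/(k(k+1)) = 1/k - 1/(k+1)
The series telescopes:
= (1/1 - 1/2) + (1/2 - 1/3) + ... + (1/55 - 1/56)
= 1/1 - 1/56
= 55/56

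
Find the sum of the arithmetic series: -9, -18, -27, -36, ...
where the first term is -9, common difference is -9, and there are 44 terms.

Sₙ = n/2 × (first + last)
Last term = a + (n-1)d = -9 + (44-1)×(-9) = -396
S_44 = 44/2 × (-9 + (-396))
S_44 = 44/2 × (-405) = -8910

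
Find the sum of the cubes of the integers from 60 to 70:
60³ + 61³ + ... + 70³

Use ∑_{k=1}^{n} k³ = [n(n+1)/2]², then subtract the first 59 terms.
∑_{k=1}^{70} k³ = [70×71/2]² = 2485² = 6175225
∑_{k=1}^{59} k³ = [59×60/2]² = 1770² = 3132900
∑_{k=60}^{70} k³ = 6175225 - 3132900 = 3042325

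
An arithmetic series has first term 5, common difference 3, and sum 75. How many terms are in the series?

Using S = n/2 × [2a + (n-1)d]
75 = n/2 × [2(5) + (n-1)(3)]
75 = n/2 × [10 + 3n - 3]
150 = n × [7 + 3n]
3n² + (7)n - 150 = 0
Discriminant: Δ = (7)² - 4(3)(-150) = 49 + 1800 = 1849
√Δ = 43
n = [-(7) + √Δ] / (2·3) = (-7 + 43) / 6 = 36 / 6 = 6
(The negative root is discarded since n must be a positive integer.)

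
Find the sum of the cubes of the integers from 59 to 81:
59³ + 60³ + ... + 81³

Use ∑_{k=1}^{n} k³ = [n(n+1)/2]², then subtract the first 58 terms.
∑_{k=1}^{81} k³ = [81×82/2]² = 3321² = 11029041
∑_{k=1}^{58} k³ = [58×59/2]² = 1711² = 2927521
∑_{k=59}^{81} k³ = 11029041 - 2927521 = 8101520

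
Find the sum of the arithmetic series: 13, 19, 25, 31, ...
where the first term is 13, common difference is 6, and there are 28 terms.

Sₙ = n/2 × (first + last)
Last term = a + (n-1)d = 13 + (28-1)×6 = 175
S_28 = 28/2 × (13 + 175)
S_28 = 28/2 × 188 = 2632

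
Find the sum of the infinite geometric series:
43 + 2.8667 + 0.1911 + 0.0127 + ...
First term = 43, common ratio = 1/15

For |r| < 1, S = a / (1 - r)
S = 43 / (1 - (1/15))
S = 43 / (14/15)
S = 645/14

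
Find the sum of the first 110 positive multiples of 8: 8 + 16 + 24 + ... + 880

Factor out 8: = 8(1 + 2 + ... + 110) = 8 × n(n+1)/2
= 8 × 110×111/2
= 8 × 6105
= 48840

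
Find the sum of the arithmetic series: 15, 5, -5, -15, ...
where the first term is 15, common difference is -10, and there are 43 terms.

Sₙ = n/2 × (first + last)
Last term = a + (n-1)d = 15 + (43-1)×(-10) = -405
S_43 = 43/2 × (15 + (-405))
S_43 = 43/2 × (-390) = -8385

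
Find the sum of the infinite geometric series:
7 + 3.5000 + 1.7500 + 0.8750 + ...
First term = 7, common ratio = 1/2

For |r| < 1, S = a / (1 - r)
S = 7 / (1 - (1/2))
S = 7 / (1/2)
S = 14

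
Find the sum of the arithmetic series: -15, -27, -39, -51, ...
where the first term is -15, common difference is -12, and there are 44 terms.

Sₙ = n/2 × (first + last)
Last term = a + (n-1)d = -15 + (44-1)×(-12) = -531
S_44 = 44/2 × (-15 + (-531))
S_44 = 44/2 × (-546) = -12012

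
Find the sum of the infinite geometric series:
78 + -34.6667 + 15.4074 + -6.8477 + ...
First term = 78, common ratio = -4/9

For |r| < 1, S = a / (1 - r)
S = 78 / (1 - (-4/9))
S = 78 / (13/9)
S = 54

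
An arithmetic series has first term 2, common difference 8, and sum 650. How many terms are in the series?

Using S = n/2 × [2a + (n-1)d]
650 = n/2 × [2(2) + (n-1)(8)]
650 = n/2 × [4 + 8n - 8]
1300 = n × [-4 + 8n]
8n² + (-4)n - 1300 = 0
Discriminant: Δ = (-4)² - 4(8)(-1300) = 16 + 41600 = 41616
√Δ = 204
n = [-(-4) + √Δ] / (2·8) = (4 + 204) / 16 = 208 / 16 = 13
(The negative root is discarded since n must be a positive integer.)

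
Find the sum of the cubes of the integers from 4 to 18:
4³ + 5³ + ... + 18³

Use ∑_{k=1}^{n} k³ = [n(n+1)/2]², then subtract the first 3 terms.
∑_{k=1}^{18} k³ = [18×19/2]² = 171² = 29241
∑_{k=1}^{3} k³ = [3×4/2]² = 6² = 36
∑_{k=4}^{18} k³ = 29241 - 36 = 29205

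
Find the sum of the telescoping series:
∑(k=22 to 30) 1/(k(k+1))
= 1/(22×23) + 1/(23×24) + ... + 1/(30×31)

Partial fractions: 1/(k(k+1)) = 1/k - 1/(k+1)
The series telescopes:
= (1/22 - 1/23) + (1/23 - 1/24) + ... + (1/30 - 1/31)
= 1/22 - 1/31
= 9/682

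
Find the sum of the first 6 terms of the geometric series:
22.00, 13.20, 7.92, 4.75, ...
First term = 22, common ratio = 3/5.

Sₙ = a(1 - rⁿ) / (1 - r)
S_6 = 22(1 - (3/5)^6) / (1 - (3/5))
S_6 = 22(1 - (729/15625)) / (2/5)
S_6 = 163856/3125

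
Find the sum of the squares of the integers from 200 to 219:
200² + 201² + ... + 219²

Use ∑_{k=1}^{n} k² = n(n+1)(2n+1)/6, then subtract the first 199 terms.
∑_{k=1}^{219} k² = 219×220×439/6 = 3525170
∑_{k=1}^{199} k² = 199×200×399/6 = 2646700
∑_{k=200}^{219} k² = 3525170 - 2646700 = 878470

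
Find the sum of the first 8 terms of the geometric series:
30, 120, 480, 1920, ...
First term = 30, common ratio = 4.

Sₙ = a(1 - rⁿ) / (1 - r)
S_8 = 30(1 - 4^8) / (1 - 4)
S_8 = 30(1 - 65536) / (-3)
S_8 = 655350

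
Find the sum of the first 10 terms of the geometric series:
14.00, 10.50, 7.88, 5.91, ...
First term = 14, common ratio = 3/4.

Sₙ = a(1 - rⁿ) / (1 - r)
S_10 = 14(1 - (3/4)^10) / (1 - (3/4))
S_10 = 14(1 - (59049/1048576)) / (1/4)
S_10 = 6926689/131072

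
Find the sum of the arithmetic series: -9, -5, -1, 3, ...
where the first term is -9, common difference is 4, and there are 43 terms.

Sₙ = n/2 × (first + last)
Last term = a + (n-1)d = -9 + (43-1)×4 = 159
S_43 = 43/2 × (-9 + 159)
S_43 = 43/2 × 150 = 3225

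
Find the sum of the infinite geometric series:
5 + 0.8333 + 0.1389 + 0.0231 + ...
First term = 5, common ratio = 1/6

For |r| < 1, S = a / (1 - r)
S = 5 / (1 - (1/6))
S = 5 / (5/6)
S = 6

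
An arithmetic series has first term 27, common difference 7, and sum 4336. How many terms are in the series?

Using S = n/2 × [2a + (n-1)d]
4336 = n/2 × [2(27) + (n-1)(7)]
4336 = n/2 × [54 + 7n - 7]
8672 = n × [47 + 7n]
7n² + (47)n - 8672 = 0
Discriminant: Δ = (47)² - 4(7)(-8672) = 2209 + 242816 = 245025
√Δ = 495
n = [-(47) + √Δ] / (2·7) = (-47 + 495) / 14 = 448 / 14 = 32
(The negative root is discarded since n must be a positive integer.)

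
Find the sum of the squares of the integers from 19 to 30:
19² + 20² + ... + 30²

Use ∑_{k=1}^{n} k² = n(n+1)(2n+1)/6, then subtract the first 18 terms.
∑_{k=1}^{30} k² = 30×31×61/6 = 9455
∑_{k=1}^{18} k² = 18×19×37/6 = 2109
∑_{k=19}^{30} k² = 9455 - 2109 = 7346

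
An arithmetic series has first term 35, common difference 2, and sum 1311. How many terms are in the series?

Using S = n/2 × [2a + (n-1)d]
1311 = n/2 × [2(35) + (n-1)(2)]
1311 = n/2 × [70 + 2n - 2]
2622 = n × [68 + 2n]
2n² + (68)n - 2622 = 0
Discriminant: Δ = (68)² - 4(2)(-2622) = 4624 + 20976 = 25600
√Δ = 160
n = [-(68) + √Δ] / (2·2) = (-68 + 160) / 4 = 92 / 4 = 23
(The negative root is discarded since n must be a positive integer.)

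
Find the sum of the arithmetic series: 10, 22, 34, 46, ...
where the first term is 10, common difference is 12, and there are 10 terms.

Sₙ = n/2 × (first + last)
Last term = a + (n-1)d = 10 + (10-1)×12 = 118
S_10 = 10/2 × (10 + 118)
S_10 = 10/2 × 128 = 640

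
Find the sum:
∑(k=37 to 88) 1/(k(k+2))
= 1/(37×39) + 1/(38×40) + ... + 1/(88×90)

Partial fractions: 1/(k(k+2)) = (1/2)[1/k - 1/(k+2)]
Telescoping leaves the first two and last two terms:
= (1/2)[1/37 + 1/38 - 1/89 - 1/90]
= 87269/5631030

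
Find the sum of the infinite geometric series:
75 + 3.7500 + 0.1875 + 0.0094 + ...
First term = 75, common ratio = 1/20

For |r| < 1, S = a / (1 - r)
S = 75 / (1 - (1/20))
S = 75 / (19/20)
S = 1500/19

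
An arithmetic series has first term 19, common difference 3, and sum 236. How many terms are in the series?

Using S = n/2 × [2a + (n-1)d]
236 = n/2 × [2(19) + (n-1)(3)]
236 = n/2 × [38 + 3n - 3]
472 = n × [35 + 3n]
3n² + (35)n - 472 = 0
Discriminant: Δ = (35)² - 4(3)(-472) = 1225 + 5664 = 6889
√Δ = 83
n = [-(35) + √Δ] / (2·3) = (-35 + 83) / 6 = 48 / 6 = 8
(The negative root is discarded since n must be a positive integer.)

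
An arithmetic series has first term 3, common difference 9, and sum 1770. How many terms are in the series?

Using S = n/2 × [2a + (n-1)d]
1770 = n/2 × [2(3) + (n-1)(9)]
1770 = n/2 × [6 + 9n - 9]
3540 = n × [-3 + 9n]
9n² + (-3)n - 3540 = 0
Discriminant: Δ = (-3)² - 4(9)(-3540) = 9 + 127440 = 127449
√Δ = 357
n = [-(-3) + √Δ] / (2·9) = (3 + 357) / 18 = 360 / 18 = 20
(The negative root is discarded since n must be a positive integer.)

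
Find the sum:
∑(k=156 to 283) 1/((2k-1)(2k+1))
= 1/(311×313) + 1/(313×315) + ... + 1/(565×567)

Partial fractions: 1/((2k-1)(2k+1)) = (1/2)[1/(2k-1) - 1/(2k+1)]
The series telescopes:
= (1/2)[1/311 - 1/567]
= 128/176337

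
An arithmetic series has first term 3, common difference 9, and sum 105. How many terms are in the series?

Using S = n/2 × [2a + (n-1)d]
105 = n/2 × [2(3) + (n-1)(9)]
105 = n/2 × [6 + 9n - 9]
210 = n × [-3 + 9n]
9n² + (-3)n - 210 = 0
Discriminant: Δ = (-3)² - 4(9)(-210) = 9 + 7560 = 7569
√Δ = 87
n = [-(-3) + √Δ] / (2·9) = (3 + 87) / 18 = 90 / 18 = 5
(The negative root is discarded since n must be a positive integer.)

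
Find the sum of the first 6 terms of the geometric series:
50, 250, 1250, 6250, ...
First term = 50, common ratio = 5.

Sₙ = a(1 - rⁿ) / (1 - r)
S_6 = 50(1 - 5^6) / (1 - 5)
S_6 = 50(1 - 15625) / (-4)
S_6 = 195300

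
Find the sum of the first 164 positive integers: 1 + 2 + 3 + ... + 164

Formula: ∑k = n(n+1)/2
= 164×165/2
= 27060/2
= 13530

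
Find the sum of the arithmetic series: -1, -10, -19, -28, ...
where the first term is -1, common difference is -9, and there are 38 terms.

Sₙ = n/2 × (first + last)
Last term = a + (n-1)d = -1 + (38-1)×(-9) = -334
S_38 = 38/2 × (-1 + (-334))
S_38 = 38/2 × (-335) = -6365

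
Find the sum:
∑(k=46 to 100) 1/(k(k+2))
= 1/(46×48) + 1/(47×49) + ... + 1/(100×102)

Partial fractions: 1/(k(k+2)) = (1/2)[1/k - 1/(k+2)]
Telescoping leaves the first two and last two terms:
= (1/2)[1/46 + 1/47 - 1/101 - 1/102]
= 64900/5568231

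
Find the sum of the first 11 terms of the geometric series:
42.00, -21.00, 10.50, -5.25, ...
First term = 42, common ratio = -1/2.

Sₙ = a(1 - rⁿ) / (1 - r)
S_11 = 42(1 - (-1/2)^11) / (1 - (-1/2))
S_11 = 42(1 - (-1/2048)) / (3/2)
S_11 = 14343/512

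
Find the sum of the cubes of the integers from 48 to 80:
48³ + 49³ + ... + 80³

Use ∑_{k=1}^{n} k³ = [n(n+1)/2]², then subtract the first 47 terms.
∑_{k=1}^{80} k³ = [80×81/2]² = 3240² = 10497600
∑_{k=1}^{47} k³ = [47×48/2]² = 1128² = 1272384
∑_{k=48}^{80} k³ = 10497600 - 1272384 = 9225216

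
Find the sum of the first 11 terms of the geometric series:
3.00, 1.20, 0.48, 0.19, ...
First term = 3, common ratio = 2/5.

Sₙ = a(1 - rⁿ) / (1 - r)
S_11 = 3(1 - (2/5)^11) / (1 - (2/5))
S_11 = 3(1 - (2048/48828125)) / (3/5)
S_11 = 48826077/9765625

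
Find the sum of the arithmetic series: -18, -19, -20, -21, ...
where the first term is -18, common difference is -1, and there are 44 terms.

Sₙ = n/2 × (first + last)
Last term = a + (n-1)d = -18 + (44-1)×(-1) = -61
S_44 = 44/2 × (-18 + (-61))
S_44 = 44/2 × (-79) = -1738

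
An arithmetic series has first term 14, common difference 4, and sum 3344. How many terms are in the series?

Using S = n/2 × [2a + (n-1)d]
3344 = n/2 × [2(14) + (n-1)(4)]
3344 = n/2 × [28 + 4n - 4]
6688 = n × [24 + 4n]
4n² + (24)n - 6688 = 0
Discriminant: Δ = (24)² - 4(4)(-6688) = 576 + 107008 = 107584
√Δ = 328
n = [-(24) + √Δ] / (2·4) = (-24 + 328) / 8 = 304 / 8 = 38
(The negative root is discarded since n must be a positive integer.)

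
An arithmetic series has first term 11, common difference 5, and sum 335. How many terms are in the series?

Using S = n/2 × [2a + (n-1)d]
335 = n/2 × [2(11) + (n-1)(5)]
335 = n/2 × [22 + 5n - 5]
670 = n × [17 + 5n]
5n² + (17)n - 670 = 0
Discriminant: Δ = (17)² - 4(5)(-670) = 289 + 13400 = 13689
√Δ = 117
n = [-(17) + √Δ] / (2·5) = (-17 + 117) / 10 = 100 / 10 = 10
(The negative root is discarded since n must be a positive integer.)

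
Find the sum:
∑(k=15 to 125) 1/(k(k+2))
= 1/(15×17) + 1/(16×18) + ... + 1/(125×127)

Partial fractions: 1/(k(k+2)) = (1/2)[1/k - 1/(k+2)]
Telescoping leaves the first two and last two terms:
= (1/2)[1/15 + 1/16 - 1/126 - 1/127]
= 72557/1280160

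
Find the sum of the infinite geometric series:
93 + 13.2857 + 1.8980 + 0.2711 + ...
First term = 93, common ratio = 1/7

For |r| < 1, S = a / (1 - r)
S = 93 / (1 - (1/7))
S = 93 / (6/7)
S = 217/2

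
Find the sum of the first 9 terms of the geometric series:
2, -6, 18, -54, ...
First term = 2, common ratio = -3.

Sₙ = a(1 - rⁿ) / (1 - r)
S_9 = 2(1 - (-3)^9) / (1 - (-3))
S_9 = 2(1 - (-19683)) / (4)
S_9 = 9842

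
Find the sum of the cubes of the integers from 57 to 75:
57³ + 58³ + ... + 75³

Use ∑_{k=1}^{n} k³ = [n(n+1)/2]², then subtract the first 56 terms.
∑_{k=1}^{75} k³ = [75×76/2]² = 2850² = 8122500
∑_{k=1}^{56} k³ = [56×57/2]² = 1596² = 2547216
∑_{k=57}^{75} k³ = 8122500 - 2547216 = 5575284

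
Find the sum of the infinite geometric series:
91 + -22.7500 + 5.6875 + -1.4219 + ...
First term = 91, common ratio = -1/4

For |r| < 1, S = a / (1 - r)
S = 91 / (1 - (-1/4))
S = 91 / (5/4)
S = 364/5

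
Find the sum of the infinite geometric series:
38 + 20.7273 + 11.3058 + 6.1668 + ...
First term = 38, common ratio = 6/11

For |r| < 1, S = a / (1 - r)
S = 38 / (1 - (6/11))
S = 38 / (5/11)
S = 418/5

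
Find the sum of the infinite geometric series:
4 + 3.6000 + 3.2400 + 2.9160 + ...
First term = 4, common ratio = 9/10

For |r| < 1, S = a / (1 - r)
S = 4 / (1 - (9/10))
S = 4 / (1/10)
S = 40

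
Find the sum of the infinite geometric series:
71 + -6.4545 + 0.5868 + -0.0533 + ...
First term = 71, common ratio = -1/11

For |r| < 1, S = a / (1 - r)
S = 71 / (1 - (-1/11))
S = 71 / (12/11)
S = 781/12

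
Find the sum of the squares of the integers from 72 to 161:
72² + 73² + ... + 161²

Use ∑_{k=1}^{n} k² = n(n+1)(2n+1)/6, then subtract the first 71 terms.
∑_{k=1}^{161} k² = 161×162×323/6 = 1404081
∑_{k=1}^{71} k² = 71×72×143/6 = 121836
∑_{k=72}^{161} k² = 1404081 - 121836 = 1282245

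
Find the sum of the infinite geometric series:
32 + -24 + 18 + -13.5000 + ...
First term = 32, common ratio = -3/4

For |r| < 1, S = a / (1 - r)
S = 32 / (1 - (-3/4))
S = 32 / (7/4)
S = 128/7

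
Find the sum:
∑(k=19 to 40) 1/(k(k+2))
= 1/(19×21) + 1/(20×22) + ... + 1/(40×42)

Partial fractions: 1/(k(k+2)) = (1/2)[1/k - 1/(k+2)]
Telescoping leaves the first two and last two terms:
= (1/2)[1/19 + 1/20 - 1/41 - 1/42]
= 17809/654360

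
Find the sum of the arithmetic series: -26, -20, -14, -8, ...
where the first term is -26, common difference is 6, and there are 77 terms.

Sₙ = n/2 × (first + last)
Last term = a + (n-1)d = -26 + (77-1)×6 = 430
S_77 = 77/2 × (-26 + 430)
S_77 = 77/2 × 404 = 15554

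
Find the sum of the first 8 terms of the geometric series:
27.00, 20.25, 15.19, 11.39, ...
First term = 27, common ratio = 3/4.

Sₙ = a(1 - rⁿ) / (1 - r)
S_8 = 27(1 - (3/4)^8) / (1 - (3/4))
S_8 = 27(1 - (6561/65536)) / (1/4)
S_8 = 1592325/16384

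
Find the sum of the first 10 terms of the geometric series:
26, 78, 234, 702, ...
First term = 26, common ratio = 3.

Sₙ = a(1 - rⁿ) / (1 - r)
S_10 = 26(1 - 3^10) / (1 - 3)
S_10 = 26(1 - 59049) / (-2)
S_10 = 767624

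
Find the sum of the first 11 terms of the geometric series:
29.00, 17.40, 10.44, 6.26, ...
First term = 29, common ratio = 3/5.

Sₙ = a(1 - rⁿ) / (1 - r)
S_11 = 29(1 - (3/5)^11) / (1 - (3/5))
S_11 = 29(1 - (177147/48828125)) / (2/5)
S_11 = 705439181/9765625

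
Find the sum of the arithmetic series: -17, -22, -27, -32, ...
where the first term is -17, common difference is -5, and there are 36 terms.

Sₙ = n/2 × (first + last)
Last term = a + (n-1)d = -17 + (36-1)×(-5) = -192
S_36 = 36/2 × (-17 + (-192))
S_36 = 36/2 × (-209) = -3762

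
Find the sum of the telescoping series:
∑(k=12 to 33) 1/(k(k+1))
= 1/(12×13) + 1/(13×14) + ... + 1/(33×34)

Partial fractions: 1/(k(k+1)) = 1/k - 1/(k+1)
The series telescopes:
= (1/12 - 1/13) + (1/13 - 1/14) + ... + (1/33 - 1/34)
= 1/12 - 1/34
= 11/204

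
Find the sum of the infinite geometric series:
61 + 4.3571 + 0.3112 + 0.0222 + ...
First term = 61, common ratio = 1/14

For |r| < 1, S = a / (1 - r)
S = 61 / (1 - (1/14))
S = 61 / (13/14)
S = 854/13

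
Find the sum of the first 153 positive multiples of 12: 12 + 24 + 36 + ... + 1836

Factor out 12: = 12(1 + 2 + ... + 153) = 12 × n(n+1)/2
= 12 × 153×154/2
= 12 × 11781
= 141372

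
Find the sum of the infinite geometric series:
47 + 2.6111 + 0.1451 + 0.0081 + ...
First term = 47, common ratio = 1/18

For |r| < 1, S = a / (1 - r)
S = 47 / (1 - (1/18))
S = 47 / (17/18)
S = 846/17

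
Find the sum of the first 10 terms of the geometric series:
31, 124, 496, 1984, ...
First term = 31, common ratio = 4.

Sₙ = a(1 - rⁿ) / (1 - r)
S_10 = 31(1 - 4^10) / (1 - 4)
S_10 = 31(1 - 1048576) / (-3)
S_10 = 10835275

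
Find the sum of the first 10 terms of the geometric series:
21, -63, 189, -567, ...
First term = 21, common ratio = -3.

Sₙ = a(1 - rⁿ) / (1 - r)
S_10 = 21(1 - (-3)^10) / (1 - (-3))
S_10 = 21(1 - 59049) / (4)
S_10 = -310002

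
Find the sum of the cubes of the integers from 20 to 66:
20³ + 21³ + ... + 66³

Use ∑_{k=1}^{n} k³ = [n(n+1)/2]², then subtract the first 19 terms.
∑_{k=1}^{66} k³ = [66×67/2]² = 2211² = 4888521
∑_{k=1}^{19} k³ = [19×20/2]² = 190² = 36100
∑_{k=20}^{66} k³ = 4888521 - 36100 = 4852421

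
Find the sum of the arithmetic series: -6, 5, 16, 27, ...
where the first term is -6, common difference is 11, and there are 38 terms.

Sₙ = n/2 × (first + last)
Last term = a + (n-1)d = -6 + (38-1)×11 = 401
S_38 = 38/2 × (-6 + 401)
S_38 = 38/2 × 395 = 7505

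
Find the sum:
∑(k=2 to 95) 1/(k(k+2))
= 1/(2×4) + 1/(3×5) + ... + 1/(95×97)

Partial fractions: 1/(k(k+2)) = (1/2)[1/k - 1/(k+2)]
Telescoping leaves the first two and last two terms:
= (1/2)[1/2 + 1/3 - 1/96 - 1/97]
= 7567/18624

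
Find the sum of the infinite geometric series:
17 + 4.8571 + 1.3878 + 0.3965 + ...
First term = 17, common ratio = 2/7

For |r| < 1, S = a / (1 - r)
S = 17 / (1 - (2/7))
S = 17 / (5/7)
S = 119/5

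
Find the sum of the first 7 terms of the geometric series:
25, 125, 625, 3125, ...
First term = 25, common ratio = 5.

Sₙ = a(1 - rⁿ) / (1 - r)
S_7 = 25(1 - 5^7) / (1 - 5)
S_7 = 25(1 - 78125) / (-4)
S_7 = 488275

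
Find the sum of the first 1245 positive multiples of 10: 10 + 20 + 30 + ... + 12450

Factor out 10: = 10(1 + 2 + ... + 1245) = 10 × n(n+1)/2
= 10 × 1245×1246/2
= 10 × 775635
= 7756350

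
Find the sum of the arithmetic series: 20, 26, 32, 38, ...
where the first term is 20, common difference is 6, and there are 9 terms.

Sₙ = n/2 × (first + last)
Last term = a + (n-1)d = 20 + (9-1)×6 = 68
S_9 = 9/2 × (20 + 68)
S_9 = 9/2 × 88 = 396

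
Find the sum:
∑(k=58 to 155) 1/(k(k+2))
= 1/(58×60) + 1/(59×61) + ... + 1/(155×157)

Partial fractions: 1/(k(k+2)) = (1/2)[1/k - 1/(k+2)]
Telescoping leaves the first two and last two terms:
= (1/2)[1/58 + 1/59 - 1/156 - 1/157]
= 897239/83811624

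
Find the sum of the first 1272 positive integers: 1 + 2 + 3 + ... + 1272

Formula: ∑k = n(n+1)/2
= 1272×1273/2
= 1619256/2
= 809628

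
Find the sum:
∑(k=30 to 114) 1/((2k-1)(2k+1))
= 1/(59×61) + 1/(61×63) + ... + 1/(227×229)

Partial fractions: 1/((2k-1)(2k+1)) = (1/2)[1/(2k-1) - 1/(2k+1)]
The series telescopes:
= (1/2)[1/59 - 1/229]
= 85/13511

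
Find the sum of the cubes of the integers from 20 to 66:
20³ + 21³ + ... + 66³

Use ∑_{k=1}^{n} k³ = [n(n+1)/2]², then subtract the first 19 terms.
∑_{k=1}^{66} k³ = [66×67/2]² = 2211² = 4888521
∑_{k=1}^{19} k³ = [19×20/2]² = 190² = 36100
∑_{k=20}^{66} k³ = 4888521 - 36100 = 4852421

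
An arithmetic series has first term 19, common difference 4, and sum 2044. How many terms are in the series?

Using S = n/2 × [2a + (n-1)d]
2044 = n/2 × [2(19) + (n-1)(4)]
2044 = n/2 × [38 + 4n - 4]
4088 = n × [34 + 4n]
4n² + (34)n - 4088 = 0
Discriminant: Δ = (34)² - 4(4)(-4088) = 1156 + 65408 = 66564
√Δ = 258
n = [-(34) + √Δ] / (2·4) = (-34 + 258) / 8 = 224 / 8 = 28
(The negative root is discarded since n must be a positive integer.)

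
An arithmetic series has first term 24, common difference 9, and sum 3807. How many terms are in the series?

Using S = n/2 × [2a + (n-1)d]
3807 = n/2 × [2(24) + (n-1)(9)]
3807 = n/2 × [48 + 9n - 9]
7614 = n × [39 + 9n]
9n² + (39)n - 7614 = 0
Discriminant: Δ = (39)² - 4(9)(-7614) = 1521 + 274104 = 275625
√Δ = 525
n = [-(39) + √Δ] / (2·9) = (-39 + 525) / 18 = 486 / 18 = 27
(The negative root is discarded since n must be a positive integer.)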